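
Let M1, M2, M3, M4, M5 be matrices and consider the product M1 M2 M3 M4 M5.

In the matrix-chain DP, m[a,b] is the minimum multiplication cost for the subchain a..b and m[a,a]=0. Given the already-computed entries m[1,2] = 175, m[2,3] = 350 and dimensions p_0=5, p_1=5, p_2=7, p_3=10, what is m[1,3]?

525

m[1,3] = min over k∈[1,2] of m[1,k]+m[k+1,3]+p_{0}·p_k·p_{3}.
k=1: 0 + 350 + 5·5·10 = 600; k=2: 175 + 0 + 5·7·10 = 525.
Minimum: 525 at k=2.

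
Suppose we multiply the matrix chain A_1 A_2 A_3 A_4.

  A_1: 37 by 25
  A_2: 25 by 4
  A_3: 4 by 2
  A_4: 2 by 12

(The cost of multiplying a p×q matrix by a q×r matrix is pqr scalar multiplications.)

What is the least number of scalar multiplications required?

2938

Adjacent pairs: A_1A_2 = 37·25·4 = 3700; A_2A_3 = 25·4·2 = 200; A_3A_4 = 4·2·12 = 96.
Length 3: A_1..A_3: k=1: 0+200+37·25·2=2050; k=2: 3700+0+37·4·2=3996 → min 2050 | A_2..A_4: k=2: 0+96+25·4·12=1296; k=3: 200+0+25·2·12=800 → min 800.
Length 4: A_1..A_4: k=1: 0+800+37·25·12=11900; k=2: 3700+96+37·4·12=5572; k=3: 2050+0+37·2·12=2938 → min 2938.
Optimal order: ((A_1 (A_2 A_3)) A_4) with cost 2938.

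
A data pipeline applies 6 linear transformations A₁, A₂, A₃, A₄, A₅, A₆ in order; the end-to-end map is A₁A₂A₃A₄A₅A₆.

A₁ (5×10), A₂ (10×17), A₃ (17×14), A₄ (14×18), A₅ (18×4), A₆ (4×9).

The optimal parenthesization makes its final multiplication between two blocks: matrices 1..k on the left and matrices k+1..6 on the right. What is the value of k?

Adjacent pairs: A₁A₂ = 5·10·17 = 850; A₂A₃ = 10·17·14 = 2380; A₃A₄ = 17·14·18 = 4284; A₄A₅ = 14·18·4 = 1008; A₅A₆ = 18·4·9 = 648.
Length 3: A₁..A₃: k=1: 0+2380+5·10·14=3080; k=2: 850+0+5·17·14=2040 → min 2040 | A₂..A₄: k=2: 0+4284+10·17·18=7344; k=3: 2380+0+10·14·18=4900 → min 4900 | A₃..A₅: k=3: 0+1008+17·14·4=1960; k=4: 4284+0+17·18·4=5508 → min 1960 | A₄..A₆: k=4: 0+648+14·18·9=2916; k=5: 1008+0+14·4·9=1512 → min 1512.
Length 4: A₁..A₄: k=1: 0+4900+5·10·18=5800; k=2: 850+4284+5·17·18=6664; k=3: 2040+0+5·14·18=3300 → min 3300 | A₂..A₅: k=2: 0+1960+10·17·4=2640; k=3: 2380+1008+10·14·4=3948; k=4: 4900+0+10·18·4=5620 → min 2640 | A₃..A₆: k=3: 0+1512+17·14·9=3654; k=4: 4284+648+17·18·9=7686; k=5: 1960+0+17·4·9=2572 → min 2572.
Length 5: A₁..A₅: k=1: 0+2640+5·10·4=2840; k=2: 850+1960+5·17·4=3150; k=3: 2040+1008+5·14·4=3328; k=4: 3300+0+5·18·4=3660 → min 2840 | A₂..A₆: k=2: 0+2572+10·17·9=4102; k=3: 2380+1512+10·14·9=5152; k=4: 4900+648+10·18·9=7168; k=5: 2640+0+10·4·9=3000 → min 3000.
Top-level splits: k=1: (A₁..A₁)·(A₂..A₆) → 0+3000+5·10·9 = 3450; k=2: (A₁..A₂)·(A₃..A₆) → 850+2572+5·17·9 = 4187; k=3: (A₁..A₃)·(A₄..A₆) → 2040+1512+5·14·9 = 4182; k=4: (A₁..A₄)·(A₅..A₆) → 3300+648+5·18·9 = 4758; k=5: (A₁..A₅)·(A₆..A₆) → 2840+0+5·4·9 = 3020.
Best split is after A₅, i.e. k = 5.

5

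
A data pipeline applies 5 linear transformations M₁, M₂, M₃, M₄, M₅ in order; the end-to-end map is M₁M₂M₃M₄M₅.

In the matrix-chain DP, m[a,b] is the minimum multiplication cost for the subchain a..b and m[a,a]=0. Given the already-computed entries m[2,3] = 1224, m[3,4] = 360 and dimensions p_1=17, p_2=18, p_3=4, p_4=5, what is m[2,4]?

1564

m[2,4] = min over k∈[2,3] of m[2,k]+m[k+1,4]+p_{1}·p_k·p_{4}.
k=2: 0 + 360 + 17·18·5 = 1890; k=3: 1224 + 0 + 17·4·5 = 1564.
Minimum: 1564 at k=3.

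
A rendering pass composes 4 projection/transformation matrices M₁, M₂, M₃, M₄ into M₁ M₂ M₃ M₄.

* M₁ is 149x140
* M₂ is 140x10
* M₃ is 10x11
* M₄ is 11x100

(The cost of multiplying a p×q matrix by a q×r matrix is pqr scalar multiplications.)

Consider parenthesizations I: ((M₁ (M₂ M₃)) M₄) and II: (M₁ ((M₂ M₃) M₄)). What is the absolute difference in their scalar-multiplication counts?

Order I = ((M₁ (M₂ M₃)) M₄): (M₂ M₃): 140×10 by 10×11 → 140×11, cost 140·10·11 = 15400; (M₁ (M₂ M₃)): 149×140 by 140×11 → 149×11, cost 149·140·11 = 229460; cumulative 244860; ((M₁ (M₂ M₃)) M₄): 149×11 by 11×100 → 149×100, cost 149·11·100 = 163900; cumulative 408760. Total 408760.
Order II = (M₁ ((M₂ M₃) M₄)): (M₂ M₃): 140×10 by 10×11 → 140×11, cost 140·10·11 = 15400; ((M₂ M₃) M₄): 140×11 by 11×100 → 140×100, cost 140·11·100 = 154000; cumulative 169400; (M₁ ((M₂ M₃) M₄)): 149×140 by 140×100 → 149×100, cost 149·140·100 = 2086000; cumulative 2255400. Total 2255400.
Difference: |408760 − 2255400| = 1846640.

1846640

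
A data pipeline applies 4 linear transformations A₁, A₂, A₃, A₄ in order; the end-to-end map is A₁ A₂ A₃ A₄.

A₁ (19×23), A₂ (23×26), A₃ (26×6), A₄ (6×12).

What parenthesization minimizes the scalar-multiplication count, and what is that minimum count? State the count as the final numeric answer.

7578

Adjacent pairs: A₁A₂ = 19·23·26 = 11362; A₂A₃ = 23·26·6 = 3588; A₃A₄ = 26·6·12 = 1872.
Length 3: A₁..A₃: k=1: 0+3588+19·23·6=6210; k=2: 11362+0+19·26·6=14326 → min 6210 | A₂..A₄: k=2: 0+1872+23·26·12=9048; k=3: 3588+0+23·6·12=5244 → min 5244.
Length 4: A₁..A₄: k=1: 0+5244+19·23·12=10488; k=2: 11362+1872+19·26·12=19162; k=3: 6210+0+19·6·12=7578 → min 7578.
Optimal parenthesization: ((A₁ (A₂ A₃)) A₄) with cost 7578.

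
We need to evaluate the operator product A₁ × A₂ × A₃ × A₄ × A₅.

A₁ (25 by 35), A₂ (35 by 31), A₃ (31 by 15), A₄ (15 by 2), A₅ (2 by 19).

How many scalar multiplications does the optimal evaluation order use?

Adjacent pairs: A₁A₂ = 25·35·31 = 27125; A₂A₃ = 35·31·15 = 16275; A₃A₄ = 31·15·2 = 930; A₄A₅ = 15·2·19 = 570.
Length 3: A₁..A₃: k=1: 0+16275+25·35·15=29400; k=2: 27125+0+25·31·15=38750 → min 29400 | A₂..A₄: k=2: 0+930+35·31·2=3100; k=3: 16275+0+35·15·2=17325 → min 3100 | A₃..A₅: k=3: 0+570+31·15·19=9405; k=4: 930+0+31·2·19=2108 → min 2108.
Length 4: A₁..A₄: k=1: 0+3100+25·35·2=4850; k=2: 27125+930+25·31·2=29605; k=3: 29400+0+25·15·2=30150 → min 4850 | A₂..A₅: k=2: 0+2108+35·31·19=22723; k=3: 16275+570+35·15·19=26820; k=4: 3100+0+35·2·19=4430 → min 4430.
Length 5: A₁..A₅: k=1: 0+4430+25·35·19=21055; k=2: 27125+2108+25·31·19=43958; k=3: 29400+570+25·15·19=37095; k=4: 4850+0+25·2·19=5800 → min 5800.
Optimal order: ((A₁ × (A₂ × (A₃ × A₄))) × A₅) with cost 5800.

5800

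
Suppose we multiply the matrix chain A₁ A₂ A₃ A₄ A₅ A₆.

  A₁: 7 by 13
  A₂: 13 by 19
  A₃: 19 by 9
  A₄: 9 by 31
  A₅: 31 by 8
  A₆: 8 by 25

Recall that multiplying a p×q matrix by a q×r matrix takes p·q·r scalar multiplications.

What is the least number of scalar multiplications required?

Adjacent pairs: A₁A₂ = 7·13·19 = 1729; A₂A₃ = 13·19·9 = 2223; A₃A₄ = 19·9·31 = 5301; A₄A₅ = 9·31·8 = 2232; A₅A₆ = 31·8·25 = 6200.
Length 3: A₁..A₃: k=1: 0+2223+7·13·9=3042; k=2: 1729+0+7·19·9=2926 → min 2926 | A₂..A₄: k=2: 0+5301+13·19·31=12958; k=3: 2223+0+13·9·31=5850 → min 5850 | A₃..A₅: k=3: 0+2232+19·9·8=3600; k=4: 5301+0+19·31·8=10013 → min 3600 | A₄..A₆: k=4: 0+6200+9·31·25=13175; k=5: 2232+0+9·8·25=4032 → min 4032.
Length 4: A₁..A₄: k=1: 0+5850+7·13·31=8671; k=2: 1729+5301+7·19·31=11153; k=3: 2926+0+7·9·31=4879 → min 4879 | A₂..A₅: k=2: 0+3600+13·19·8=5576; k=3: 2223+2232+13·9·8=5391; k=4: 5850+0+13·31·8=9074 → min 5391 | A₃..A₆: k=3: 0+4032+19·9·25=8307; k=4: 5301+6200+19·31·25=26226; k=5: 3600+0+19·8·25=7400 → min 7400.
Length 5: A₁..A₅: k=1: 0+5391+7·13·8=6119; k=2: 1729+3600+7·19·8=6393; k=3: 2926+2232+7·9·8=5662; k=4: 4879+0+7·31·8=6615 → min 5662 | A₂..A₆: k=2: 0+7400+13·19·25=13575; k=3: 2223+4032+13·9·25=9180; k=4: 5850+6200+13·31·25=22125; k=5: 5391+0+13·8·25=7991 → min 7991.
Length 6: A₁..A₆: k=1: 0+7991+7·13·25=10266; k=2: 1729+7400+7·19·25=12454; k=3: 2926+4032+7·9·25=8533; k=4: 4879+6200+7·31·25=16504; k=5: 5662+0+7·8·25=7062 → min 7062.
Optimal order: ((((A₁ A₂) A₃) (A₄ A₅)) A₆) with cost 7062.

7062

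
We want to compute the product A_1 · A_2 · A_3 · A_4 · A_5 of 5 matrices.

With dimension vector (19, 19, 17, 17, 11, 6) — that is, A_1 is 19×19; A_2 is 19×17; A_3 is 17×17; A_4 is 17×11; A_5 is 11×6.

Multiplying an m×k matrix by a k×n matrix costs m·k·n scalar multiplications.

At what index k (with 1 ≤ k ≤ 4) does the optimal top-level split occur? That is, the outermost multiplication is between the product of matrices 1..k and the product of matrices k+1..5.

1

Adjacent pairs: A_1A_2 = 19·19·17 = 6137; A_2A_3 = 19·17·17 = 5491; A_3A_4 = 17·17·11 = 3179; A_4A_5 = 17·11·6 = 1122.
Length 3: A_1..A_3: k=1: 0+5491+19·19·17=11628; k=2: 6137+0+19·17·17=11628 → min 11628 | A_2..A_4: k=2: 0+3179+19·17·11=6732; k=3: 5491+0+19·17·11=9044 → min 6732 | A_3..A_5: k=3: 0+1122+17·17·6=2856; k=4: 3179+0+17·11·6=4301 → min 2856.
Length 4: A_1..A_4: k=1: 0+6732+19·19·11=10703; k=2: 6137+3179+19·17·11=12869; k=3: 11628+0+19·17·11=15181 → min 10703 | A_2..A_5: k=2: 0+2856+19·17·6=4794; k=3: 5491+1122+19·17·6=8551; k=4: 6732+0+19·11·6=7986 → min 4794.
Top-level splits: k=1: (A_1..A_1)·(A_2..A_5) → 0+4794+19·19·6 = 6960; k=2: (A_1..A_2)·(A_3..A_5) → 6137+2856+19·17·6 = 10931; k=3: (A_1..A_3)·(A_4..A_5) → 11628+1122+19·17·6 = 14688; k=4: (A_1..A_4)·(A_5..A_5) → 10703+0+19·11·6 = 11957.
Best split is after A_1, i.e. k = 1.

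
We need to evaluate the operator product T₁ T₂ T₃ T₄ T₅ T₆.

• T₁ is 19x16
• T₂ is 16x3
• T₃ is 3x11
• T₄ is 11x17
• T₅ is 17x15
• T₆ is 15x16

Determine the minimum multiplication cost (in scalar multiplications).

Adjacent pairs: T₁T₂ = 19·16·3 = 912; T₂T₃ = 16·3·11 = 528; T₃T₄ = 3·11·17 = 561; T₄T₅ = 11·17·15 = 2805; T₅T₆ = 17·15·16 = 4080.
Length 3: T₁..T₃: k=1: 0+528+19·16·11=3872; k=2: 912+0+19·3·11=1539 → min 1539 | T₂..T₄: k=2: 0+561+16·3·17=1377; k=3: 528+0+16·11·17=3520 → min 1377 | T₃..T₅: k=3: 0+2805+3·11·15=3300; k=4: 561+0+3·17·15=1326 → min 1326 | T₄..T₆: k=4: 0+4080+11·17·16=7072; k=5: 2805+0+11·15·16=5445 → min 5445.
Length 4: T₁..T₄: k=1: 0+1377+19·16·17=6545; k=2: 912+561+19·3·17=2442; k=3: 1539+0+19·11·17=5092 → min 2442 | T₂..T₅: k=2: 0+1326+16·3·15=2046; k=3: 528+2805+16·11·15=5973; k=4: 1377+0+16·17·15=5457 → min 2046 | T₃..T₆: k=3: 0+5445+3·11·16=5973; k=4: 561+4080+3·17·16=5457; k=5: 1326+0+3·15·16=2046 → min 2046.
Length 5: T₁..T₅: k=1: 0+2046+19·16·15=6606; k=2: 912+1326+19·3·15=3093; k=3: 1539+2805+19·11·15=7479; k=4: 2442+0+19·17·15=7287 → min 3093 | T₂..T₆: k=2: 0+2046+16·3·16=2814; k=3: 528+5445+16·11·16=8789; k=4: 1377+4080+16·17·16=9809; k=5: 2046+0+16·15·16=5886 → min 2814.
Length 6: T₁..T₆: k=1: 0+2814+19·16·16=7678; k=2: 912+2046+19·3·16=3870; k=3: 1539+5445+19·11·16=10328; k=4: 2442+4080+19·17·16=11690; k=5: 3093+0+19·15·16=7653 → min 3870.
Optimal order: ((T₁ T₂) (((T₃ T₄) T₅) T₆)) with cost 3870.

3870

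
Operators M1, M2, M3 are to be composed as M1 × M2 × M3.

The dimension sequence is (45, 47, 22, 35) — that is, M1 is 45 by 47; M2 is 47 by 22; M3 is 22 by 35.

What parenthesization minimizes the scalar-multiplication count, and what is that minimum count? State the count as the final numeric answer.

(M1 × (M2 × M3)): cost 110215.
((M1 × M2) × M3): cost 81180.
Optimal: ((M1 × M2) × M3) with cost 81180.

81180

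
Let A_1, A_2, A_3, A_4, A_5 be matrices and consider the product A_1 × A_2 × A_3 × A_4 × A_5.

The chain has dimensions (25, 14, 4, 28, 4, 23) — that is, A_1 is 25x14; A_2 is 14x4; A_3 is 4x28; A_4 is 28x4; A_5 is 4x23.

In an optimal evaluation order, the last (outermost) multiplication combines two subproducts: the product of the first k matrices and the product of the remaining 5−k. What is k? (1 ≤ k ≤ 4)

Adjacent pairs: A_1A_2 = 25·14·4 = 1400; A_2A_3 = 14·4·28 = 1568; A_3A_4 = 4·28·4 = 448; A_4A_5 = 28·4·23 = 2576.
Length 3: A_1..A_3: k=1: 0+1568+25·14·28=11368; k=2: 1400+0+25·4·28=4200 → min 4200 | A_2..A_4: k=2: 0+448+14·4·4=672; k=3: 1568+0+14·28·4=3136 → min 672 | A_3..A_5: k=3: 0+2576+4·28·23=5152; k=4: 448+0+4·4·23=816 → min 816.
Length 4: A_1..A_4: k=1: 0+672+25·14·4=2072; k=2: 1400+448+25·4·4=2248; k=3: 4200+0+25·28·4=7000 → min 2072 | A_2..A_5: k=2: 0+816+14·4·23=2104; k=3: 1568+2576+14·28·23=13160; k=4: 672+0+14·4·23=1960 → min 1960.
Top-level splits: k=1: (A_1..A_1)·(A_2..A_5) → 0+1960+25·14·23 = 10010; k=2: (A_1..A_2)·(A_3..A_5) → 1400+816+25·4·23 = 4516; k=3: (A_1..A_3)·(A_4..A_5) → 4200+2576+25·28·23 = 22876; k=4: (A_1..A_4)·(A_5..A_5) → 2072+0+25·4·23 = 4372.
Best split is after A_4, i.e. k = 4.

4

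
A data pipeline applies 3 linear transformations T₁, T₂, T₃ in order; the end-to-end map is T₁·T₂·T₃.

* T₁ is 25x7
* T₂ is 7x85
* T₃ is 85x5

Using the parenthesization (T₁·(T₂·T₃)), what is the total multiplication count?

3850

(T₂·T₃): 7×85 by 85×5 → 7×5, cost 7·85·5 = 2975
(T₁·(T₂·T₃)): 25×7 by 7×5 → 25×5, cost 25·7·5 = 875; cumulative 3850
Total: 3850 scalar multiplications.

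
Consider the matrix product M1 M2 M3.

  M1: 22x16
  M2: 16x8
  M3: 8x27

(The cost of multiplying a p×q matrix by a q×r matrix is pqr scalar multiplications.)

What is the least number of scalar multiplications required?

7568

Order (M1 (M2 M3)): (M2 M3): 16×8 by 8×27 → 16×27, cost 16·8·27 = 3456; (M1 (M2 M3)): 22×16 by 16×27 → 22×27, cost 22·16·27 = 9504; cumulative 12960. Total 12960.
Order ((M1 M2) M3): (M1 M2): 22×16 by 16×8 → 22×8, cost 22·16·8 = 2816; ((M1 M2) M3): 22×8 by 8×27 → 22×27, cost 22·8·27 = 4752; cumulative 7568. Total 7568.
Minimum: 7568.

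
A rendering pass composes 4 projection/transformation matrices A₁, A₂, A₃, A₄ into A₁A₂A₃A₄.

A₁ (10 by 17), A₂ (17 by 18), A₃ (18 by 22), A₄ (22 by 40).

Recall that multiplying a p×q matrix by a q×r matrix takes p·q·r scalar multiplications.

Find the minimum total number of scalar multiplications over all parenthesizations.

15820

Adjacent pairs: A₁A₂ = 10·17·18 = 3060; A₂A₃ = 17·18·22 = 6732; A₃A₄ = 18·22·40 = 15840.
Length 3: A₁..A₃: k=1: 0+6732+10·17·22=10472; k=2: 3060+0+10·18·22=7020 → min 7020 | A₂..A₄: k=2: 0+15840+17·18·40=28080; k=3: 6732+0+17·22·40=21692 → min 21692.
Length 4: A₁..A₄: k=1: 0+21692+10·17·40=28492; k=2: 3060+15840+10·18·40=26100; k=3: 7020+0+10·22·40=15820 → min 15820.
Optimal order: (((A₁A₂)A₃)A₄) with cost 15820.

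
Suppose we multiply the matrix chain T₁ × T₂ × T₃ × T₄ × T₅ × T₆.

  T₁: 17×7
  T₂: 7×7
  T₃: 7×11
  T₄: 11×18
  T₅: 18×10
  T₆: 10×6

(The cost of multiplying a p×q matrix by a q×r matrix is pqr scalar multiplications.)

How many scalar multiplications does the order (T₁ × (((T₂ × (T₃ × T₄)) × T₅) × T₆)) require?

4662

(T₃ × T₄): 7×11 by 11×18 → 7×18, cost 7·11·18 = 1386
(T₂ × (T₃ × T₄)): 7×7 by 7×18 → 7×18, cost 7·7·18 = 882; cumulative 2268
((T₂ × (T₃ × T₄)) × T₅): 7×18 by 18×10 → 7×10, cost 7·18·10 = 1260; cumulative 3528
(((T₂ × (T₃ × T₄)) × T₅) × T₆): 7×10 by 10×6 → 7×6, cost 7·10·6 = 420; cumulative 3948
(T₁ × (((T₂ × (T₃ × T₄)) × T₅) × T₆)): 17×7 by 7×6 → 17×6, cost 17·7·6 = 714; cumulative 4662
Total: 4662 scalar multiplications.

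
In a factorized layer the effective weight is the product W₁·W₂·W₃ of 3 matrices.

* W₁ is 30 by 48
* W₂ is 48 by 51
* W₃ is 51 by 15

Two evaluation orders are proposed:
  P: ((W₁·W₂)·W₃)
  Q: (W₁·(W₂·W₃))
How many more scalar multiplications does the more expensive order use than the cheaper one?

Order P = ((W₁·W₂)·W₃): (W₁·W₂): 30×48 by 48×51 → 30×51, cost 30·48·51 = 73440; ((W₁·W₂)·W₃): 30×51 by 51×15 → 30×15, cost 30·51·15 = 22950; cumulative 96390. Total 96390.
Order Q = (W₁·(W₂·W₃)): (W₂·W₃): 48×51 by 51×15 → 48×15, cost 48·51·15 = 36720; (W₁·(W₂·W₃)): 30×48 by 48×15 → 30×15, cost 30·48·15 = 21600; cumulative 58320. Total 58320.
Difference: |96390 − 58320| = 38070.

38070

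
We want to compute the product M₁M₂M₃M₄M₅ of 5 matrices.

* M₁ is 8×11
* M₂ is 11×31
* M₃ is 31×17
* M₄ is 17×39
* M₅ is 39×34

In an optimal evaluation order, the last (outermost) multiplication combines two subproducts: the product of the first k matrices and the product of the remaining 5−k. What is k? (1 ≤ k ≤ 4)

4

Adjacent pairs: M₁M₂ = 8·11·31 = 2728; M₂M₃ = 11·31·17 = 5797; M₃M₄ = 31·17·39 = 20553; M₄M₅ = 17·39·34 = 22542.
Length 3: M₁..M₃: k=1: 0+5797+8·11·17=7293; k=2: 2728+0+8·31·17=6944 → min 6944 | M₂..M₄: k=2: 0+20553+11·31·39=33852; k=3: 5797+0+11·17·39=13090 → min 13090 | M₃..M₅: k=3: 0+22542+31·17·34=40460; k=4: 20553+0+31·39·34=61659 → min 40460.
Length 4: M₁..M₄: k=1: 0+13090+8·11·39=16522; k=2: 2728+20553+8·31·39=32953; k=3: 6944+0+8·17·39=12248 → min 12248 | M₂..M₅: k=2: 0+40460+11·31·34=52054; k=3: 5797+22542+11·17·34=34697; k=4: 13090+0+11·39·34=27676 → min 27676.
Top-level splits: k=1: (M₁..M₁)·(M₂..M₅) → 0+27676+8·11·34 = 30668; k=2: (M₁..M₂)·(M₃..M₅) → 2728+40460+8·31·34 = 51620; k=3: (M₁..M₃)·(M₄..M₅) → 6944+22542+8·17·34 = 34110; k=4: (M₁..M₄)·(M₅..M₅) → 12248+0+8·39·34 = 22856.
Best split is after M₄, i.e. k = 4.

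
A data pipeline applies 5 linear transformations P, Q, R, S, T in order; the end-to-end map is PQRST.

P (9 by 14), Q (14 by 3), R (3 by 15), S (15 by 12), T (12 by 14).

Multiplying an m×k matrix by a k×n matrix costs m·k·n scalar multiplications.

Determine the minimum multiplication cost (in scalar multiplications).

1800

Adjacent pairs: PQ = 9·14·3 = 378; QR = 14·3·15 = 630; RS = 3·15·12 = 540; ST = 15·12·14 = 2520.
Length 3: P..R: k=1: 0+630+9·14·15=2520; k=2: 378+0+9·3·15=783 → min 783 | Q..S: k=2: 0+540+14·3·12=1044; k=3: 630+0+14·15·12=3150 → min 1044 | R..T: k=3: 0+2520+3·15·14=3150; k=4: 540+0+3·12·14=1044 → min 1044.
Length 4: P..S: k=1: 0+1044+9·14·12=2556; k=2: 378+540+9·3·12=1242; k=3: 783+0+9·15·12=2403 → min 1242 | Q..T: k=2: 0+1044+14·3·14=1632; k=3: 630+2520+14·15·14=6090; k=4: 1044+0+14·12·14=3396 → min 1632.
Length 5: P..T: k=1: 0+1632+9·14·14=3396; k=2: 378+1044+9·3·14=1800; k=3: 783+2520+9·15·14=5193; k=4: 1242+0+9·12·14=2754 → min 1800.
Optimal order: ((PQ)((RS)T)) with cost 1800.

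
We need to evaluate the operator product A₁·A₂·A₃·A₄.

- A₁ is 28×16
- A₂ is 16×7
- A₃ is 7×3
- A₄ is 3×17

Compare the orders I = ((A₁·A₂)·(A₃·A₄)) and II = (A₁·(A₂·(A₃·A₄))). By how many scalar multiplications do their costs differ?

Order I = ((A₁·A₂)·(A₃·A₄)): (A₁·A₂): 28×16 by 16×7 → 28×7, cost 28·16·7 = 3136; (A₃·A₄): 7×3 by 3×17 → 7×17, cost 7·3·17 = 357; ((A₁·A₂)·(A₃·A₄)): 28×7 by 7×17 → 28×17, cost 28·7·17 = 3332; cumulative 6825. Total 6825.
Order II = (A₁·(A₂·(A₃·A₄))): (A₃·A₄): 7×3 by 3×17 → 7×17, cost 7·3·17 = 357; (A₂·(A₃·A₄)): 16×7 by 7×17 → 16×17, cost 16·7·17 = 1904; cumulative 2261; (A₁·(A₂·(A₃·A₄))): 28×16 by 16×17 → 28×17, cost 28·16·17 = 7616; cumulative 9877. Total 9877.
Difference: |6825 − 9877| = 3052.

3052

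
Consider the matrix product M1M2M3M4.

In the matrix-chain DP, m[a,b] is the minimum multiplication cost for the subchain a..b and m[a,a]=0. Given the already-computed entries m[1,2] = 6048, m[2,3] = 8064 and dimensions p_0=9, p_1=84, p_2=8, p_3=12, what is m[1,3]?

6912

m[1,3] = min over k∈[1,2] of m[1,k]+m[k+1,3]+p_{0}·p_k·p_{3}.
k=1: 0 + 8064 + 9·84·12 = 17136; k=2: 6048 + 0 + 9·8·12 = 6912.
Minimum: 6912 at k=2.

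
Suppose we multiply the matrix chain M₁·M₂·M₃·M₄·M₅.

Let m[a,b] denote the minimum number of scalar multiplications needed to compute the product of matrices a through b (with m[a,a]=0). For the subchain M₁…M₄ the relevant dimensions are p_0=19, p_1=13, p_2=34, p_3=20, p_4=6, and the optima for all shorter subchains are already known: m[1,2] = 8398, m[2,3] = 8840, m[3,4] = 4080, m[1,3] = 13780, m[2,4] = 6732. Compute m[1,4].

8214

m[1,4] = min over k∈[1,3] of m[1,k]+m[k+1,4]+p_{0}·p_k·p_{4}.
k=1: 0 + 6732 + 19·13·6 = 8214; k=2: 8398 + 4080 + 19·34·6 = 16354; k=3: 13780 + 0 + 19·20·6 = 16060.
Minimum: 8214 at k=1.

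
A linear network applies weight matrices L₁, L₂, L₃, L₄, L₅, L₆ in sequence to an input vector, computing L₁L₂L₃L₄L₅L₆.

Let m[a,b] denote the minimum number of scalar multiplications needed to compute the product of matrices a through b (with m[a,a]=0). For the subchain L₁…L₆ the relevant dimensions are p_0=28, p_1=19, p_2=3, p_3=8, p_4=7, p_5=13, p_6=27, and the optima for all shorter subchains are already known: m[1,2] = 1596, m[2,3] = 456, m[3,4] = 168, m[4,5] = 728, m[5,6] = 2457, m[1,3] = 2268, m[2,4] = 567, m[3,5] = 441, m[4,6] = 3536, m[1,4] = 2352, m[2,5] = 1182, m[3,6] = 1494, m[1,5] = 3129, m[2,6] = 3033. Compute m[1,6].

m[1,6] = min over k∈[1,5] of m[1,k]+m[k+1,6]+p_{0}·p_k·p_{6}.
k=1: 0 + 3033 + 28·19·27 = 17397; k=2: 1596 + 1494 + 28·3·27 = 5358; k=3: 2268 + 3536 + 28·8·27 = 11852; k=4: 2352 + 2457 + 28·7·27 = 10101; k=5: 3129 + 0 + 28·13·27 = 12957.
Minimum: 5358 at k=2.

5358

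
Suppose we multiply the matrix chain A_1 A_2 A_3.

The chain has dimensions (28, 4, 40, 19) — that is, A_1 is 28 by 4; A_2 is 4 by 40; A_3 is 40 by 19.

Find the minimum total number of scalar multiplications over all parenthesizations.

Order (A_1 (A_2 A_3)): (A_2 A_3): 4×40 by 40×19 → 4×19, cost 4·40·19 = 3040; (A_1 (A_2 A_3)): 28×4 by 4×19 → 28×19, cost 28·4·19 = 2128; cumulative 5168. Total 5168.
Order ((A_1 A_2) A_3): (A_1 A_2): 28×4 by 4×40 → 28×40, cost 28·4·40 = 4480; ((A_1 A_2) A_3): 28×40 by 40×19 → 28×19, cost 28·40·19 = 21280; cumulative 25760. Total 25760.
Minimum: 5168.

5168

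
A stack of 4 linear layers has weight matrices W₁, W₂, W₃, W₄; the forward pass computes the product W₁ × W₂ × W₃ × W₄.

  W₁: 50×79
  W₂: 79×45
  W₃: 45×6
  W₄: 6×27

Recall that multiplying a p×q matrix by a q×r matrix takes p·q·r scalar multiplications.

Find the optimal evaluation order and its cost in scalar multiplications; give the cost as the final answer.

Adjacent pairs: W₁W₂ = 50·79·45 = 177750; W₂W₃ = 79·45·6 = 21330; W₃W₄ = 45·6·27 = 7290.
Length 3: W₁..W₃: k=1: 0+21330+50·79·6=45030; k=2: 177750+0+50·45·6=191250 → min 45030 | W₂..W₄: k=2: 0+7290+79·45·27=103275; k=3: 21330+0+79·6·27=34128 → min 34128.
Length 4: W₁..W₄: k=1: 0+34128+50·79·27=140778; k=2: 177750+7290+50·45·27=245790; k=3: 45030+0+50·6·27=53130 → min 53130.
Optimal parenthesization: ((W₁ × (W₂ × W₃)) × W₄) with cost 53130.

53130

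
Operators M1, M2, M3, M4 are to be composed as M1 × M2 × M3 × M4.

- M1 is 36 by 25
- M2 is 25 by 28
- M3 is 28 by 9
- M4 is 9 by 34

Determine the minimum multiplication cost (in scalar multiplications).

Adjacent pairs: M1M2 = 36·25·28 = 25200; M2M3 = 25·28·9 = 6300; M3M4 = 28·9·34 = 8568.
Length 3: M1..M3: k=1: 0+6300+36·25·9=14400; k=2: 25200+0+36·28·9=34272 → min 14400 | M2..M4: k=2: 0+8568+25·28·34=32368; k=3: 6300+0+25·9·34=13950 → min 13950.
Length 4: M1..M4: k=1: 0+13950+36·25·34=44550; k=2: 25200+8568+36·28·34=68040; k=3: 14400+0+36·9·34=25416 → min 25416.
Optimal order: ((M1 × (M2 × M3)) × M4) with cost 25416.

25416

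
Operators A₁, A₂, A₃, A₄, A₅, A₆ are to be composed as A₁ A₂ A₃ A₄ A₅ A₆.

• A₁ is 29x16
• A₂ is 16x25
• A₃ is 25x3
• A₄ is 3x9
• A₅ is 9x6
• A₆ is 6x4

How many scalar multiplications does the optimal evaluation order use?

3174

Adjacent pairs: A₁A₂ = 29·16·25 = 11600; A₂A₃ = 16·25·3 = 1200; A₃A₄ = 25·3·9 = 675; A₄A₅ = 3·9·6 = 162; A₅A₆ = 9·6·4 = 216.
Length 3: A₁..A₃: k=1: 0+1200+29·16·3=2592; k=2: 11600+0+29·25·3=13775 → min 2592 | A₂..A₄: k=2: 0+675+16·25·9=4275; k=3: 1200+0+16·3·9=1632 → min 1632 | A₃..A₅: k=3: 0+162+25·3·6=612; k=4: 675+0+25·9·6=2025 → min 612 | A₄..A₆: k=4: 0+216+3·9·4=324; k=5: 162+0+3·6·4=234 → min 234.
Length 4: A₁..A₄: k=1: 0+1632+29·16·9=5808; k=2: 11600+675+29·25·9=18800; k=3: 2592+0+29·3·9=3375 → min 3375 | A₂..A₅: k=2: 0+612+16·25·6=3012; k=3: 1200+162+16·3·6=1650; k=4: 1632+0+16·9·6=2496 → min 1650 | A₃..A₆: k=3: 0+234+25·3·4=534; k=4: 675+216+25·9·4=1791; k=5: 612+0+25·6·4=1212 → min 534.
Length 5: A₁..A₅: k=1: 0+1650+29·16·6=4434; k=2: 11600+612+29·25·6=16562; k=3: 2592+162+29·3·6=3276; k=4: 3375+0+29·9·6=4941 → min 3276 | A₂..A₆: k=2: 0+534+16·25·4=2134; k=3: 1200+234+16·3·4=1626; k=4: 1632+216+16·9·4=2424; k=5: 1650+0+16·6·4=2034 → min 1626.
Length 6: A₁..A₆: k=1: 0+1626+29·16·4=3482; k=2: 11600+534+29·25·4=15034; k=3: 2592+234+29·3·4=3174; k=4: 3375+216+29·9·4=4635; k=5: 3276+0+29·6·4=3972 → min 3174.
Optimal order: ((A₁ (A₂ A₃)) ((A₄ A₅) A₆)) with cost 3174.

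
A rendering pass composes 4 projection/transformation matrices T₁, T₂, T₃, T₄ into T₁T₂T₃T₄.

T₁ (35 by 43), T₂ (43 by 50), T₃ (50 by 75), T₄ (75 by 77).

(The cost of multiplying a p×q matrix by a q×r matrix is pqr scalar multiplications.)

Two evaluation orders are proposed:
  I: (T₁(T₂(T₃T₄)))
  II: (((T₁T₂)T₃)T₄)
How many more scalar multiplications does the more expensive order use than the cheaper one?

161560

Order I = (T₁(T₂(T₃T₄))): (T₃T₄): 50×75 by 75×77 → 50×77, cost 50·75·77 = 288750; (T₂(T₃T₄)): 43×50 by 50×77 → 43×77, cost 43·50·77 = 165550; cumulative 454300; (T₁(T₂(T₃T₄))): 35×43 by 43×77 → 35×77, cost 35·43·77 = 115885; cumulative 570185. Total 570185.
Order II = (((T₁T₂)T₃)T₄): (T₁T₂): 35×43 by 43×50 → 35×50, cost 35·43·50 = 75250; ((T₁T₂)T₃): 35×50 by 50×75 → 35×75, cost 35·50·75 = 131250; cumulative 206500; (((T₁T₂)T₃)T₄): 35×75 by 75×77 → 35×77, cost 35·75·77 = 202125; cumulative 408625. Total 408625.
Difference: |570185 − 408625| = 161560.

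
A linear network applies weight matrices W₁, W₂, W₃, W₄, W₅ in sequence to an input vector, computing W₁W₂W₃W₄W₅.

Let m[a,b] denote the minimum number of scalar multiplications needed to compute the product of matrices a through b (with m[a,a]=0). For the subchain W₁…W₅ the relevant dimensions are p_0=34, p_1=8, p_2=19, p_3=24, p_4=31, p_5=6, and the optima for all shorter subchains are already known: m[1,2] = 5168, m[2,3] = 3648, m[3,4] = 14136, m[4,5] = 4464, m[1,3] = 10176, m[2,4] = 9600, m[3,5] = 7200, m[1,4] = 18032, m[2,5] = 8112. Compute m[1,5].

m[1,5] = min over k∈[1,4] of m[1,k]+m[k+1,5]+p_{0}·p_k·p_{5}.
k=1: 0 + 8112 + 34·8·6 = 9744; k=2: 5168 + 7200 + 34·19·6 = 16244; k=3: 10176 + 4464 + 34·24·6 = 19536; k=4: 18032 + 0 + 34·31·6 = 24356.
Minimum: 9744 at k=1.

9744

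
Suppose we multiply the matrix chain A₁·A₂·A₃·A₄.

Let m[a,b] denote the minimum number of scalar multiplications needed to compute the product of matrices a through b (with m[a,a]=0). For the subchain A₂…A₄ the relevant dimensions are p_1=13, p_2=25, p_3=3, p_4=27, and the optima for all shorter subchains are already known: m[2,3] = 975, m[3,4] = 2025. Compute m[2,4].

2028

m[2,4] = min over k∈[2,3] of m[2,k]+m[k+1,4]+p_{1}·p_k·p_{4}.
k=2: 0 + 2025 + 13·25·27 = 10800; k=3: 975 + 0 + 13·3·27 = 2028.
Minimum: 2028 at k=3.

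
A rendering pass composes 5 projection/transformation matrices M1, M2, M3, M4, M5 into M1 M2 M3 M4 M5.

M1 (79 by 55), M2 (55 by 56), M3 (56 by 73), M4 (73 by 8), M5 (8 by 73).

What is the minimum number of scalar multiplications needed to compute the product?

Adjacent pairs: M1M2 = 79·55·56 = 243320; M2M3 = 55·56·73 = 224840; M3M4 = 56·73·8 = 32704; M4M5 = 73·8·73 = 42632.
Length 3: M1..M3: k=1: 0+224840+79·55·73=542025; k=2: 243320+0+79·56·73=566272 → min 542025 | M2..M4: k=2: 0+32704+55·56·8=57344; k=3: 224840+0+55·73·8=256960 → min 57344 | M3..M5: k=3: 0+42632+56·73·73=341056; k=4: 32704+0+56·8·73=65408 → min 65408.
Length 4: M1..M4: k=1: 0+57344+79·55·8=92104; k=2: 243320+32704+79·56·8=311416; k=3: 542025+0+79·73·8=588161 → min 92104 | M2..M5: k=2: 0+65408+55·56·73=290248; k=3: 224840+42632+55·73·73=560567; k=4: 57344+0+55·8·73=89464 → min 89464.
Length 5: M1..M5: k=1: 0+89464+79·55·73=406649; k=2: 243320+65408+79·56·73=631680; k=3: 542025+42632+79·73·73=1005648; k=4: 92104+0+79·8·73=138240 → min 138240.
Optimal order: ((M1 (M2 (M3 M4))) M5) with cost 138240.

138240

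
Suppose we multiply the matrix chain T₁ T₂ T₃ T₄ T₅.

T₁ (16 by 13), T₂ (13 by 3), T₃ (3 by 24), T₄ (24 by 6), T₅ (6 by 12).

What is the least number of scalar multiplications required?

1848

Adjacent pairs: T₁T₂ = 16·13·3 = 624; T₂T₃ = 13·3·24 = 936; T₃T₄ = 3·24·6 = 432; T₄T₅ = 24·6·12 = 1728.
Length 3: T₁..T₃: k=1: 0+936+16·13·24=5928; k=2: 624+0+16·3·24=1776 → min 1776 | T₂..T₄: k=2: 0+432+13·3·6=666; k=3: 936+0+13·24·6=2808 → min 666 | T₃..T₅: k=3: 0+1728+3·24·12=2592; k=4: 432+0+3·6·12=648 → min 648.
Length 4: T₁..T₄: k=1: 0+666+16·13·6=1914; k=2: 624+432+16·3·6=1344; k=3: 1776+0+16·24·6=4080 → min 1344 | T₂..T₅: k=2: 0+648+13·3·12=1116; k=3: 936+1728+13·24·12=6408; k=4: 666+0+13·6·12=1602 → min 1116.
Length 5: T₁..T₅: k=1: 0+1116+16·13·12=3612; k=2: 624+648+16·3·12=1848; k=3: 1776+1728+16·24·12=8112; k=4: 1344+0+16·6·12=2496 → min 1848.
Optimal order: ((T₁ T₂) ((T₃ T₄) T₅)) with cost 1848.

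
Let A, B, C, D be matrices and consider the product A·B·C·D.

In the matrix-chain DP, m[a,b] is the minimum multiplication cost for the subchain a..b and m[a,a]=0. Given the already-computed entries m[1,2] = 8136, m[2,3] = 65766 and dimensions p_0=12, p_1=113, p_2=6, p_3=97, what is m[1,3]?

m[1,3] = min over k∈[1,2] of m[1,k]+m[k+1,3]+p_{0}·p_k·p_{3}.
k=1: 0 + 65766 + 12·113·97 = 197298; k=2: 8136 + 0 + 12·6·97 = 15120.
Minimum: 15120 at k=2.

15120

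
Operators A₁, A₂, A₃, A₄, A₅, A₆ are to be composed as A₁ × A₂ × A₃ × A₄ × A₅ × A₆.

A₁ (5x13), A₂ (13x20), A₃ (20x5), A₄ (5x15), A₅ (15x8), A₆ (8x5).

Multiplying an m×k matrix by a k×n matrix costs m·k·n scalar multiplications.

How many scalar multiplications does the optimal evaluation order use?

2550

Adjacent pairs: A₁A₂ = 5·13·20 = 1300; A₂A₃ = 13·20·5 = 1300; A₃A₄ = 20·5·15 = 1500; A₄A₅ = 5·15·8 = 600; A₅A₆ = 15·8·5 = 600.
Length 3: A₁..A₃: k=1: 0+1300+5·13·5=1625; k=2: 1300+0+5·20·5=1800 → min 1625 | A₂..A₄: k=2: 0+1500+13·20·15=5400; k=3: 1300+0+13·5·15=2275 → min 2275 | A₃..A₅: k=3: 0+600+20·5·8=1400; k=4: 1500+0+20·15·8=3900 → min 1400 | A₄..A₆: k=4: 0+600+5·15·5=975; k=5: 600+0+5·8·5=800 → min 800.
Length 4: A₁..A₄: k=1: 0+2275+5·13·15=3250; k=2: 1300+1500+5·20·15=4300; k=3: 1625+0+5·5·15=2000 → min 2000 | A₂..A₅: k=2: 0+1400+13·20·8=3480; k=3: 1300+600+13·5·8=2420; k=4: 2275+0+13·15·8=3835 → min 2420 | A₃..A₆: k=3: 0+800+20·5·5=1300; k=4: 1500+600+20·15·5=3600; k=5: 1400+0+20·8·5=2200 → min 1300.
Length 5: A₁..A₅: k=1: 0+2420+5·13·8=2940; k=2: 1300+1400+5·20·8=3500; k=3: 1625+600+5·5·8=2425; k=4: 2000+0+5·15·8=2600 → min 2425 | A₂..A₆: k=2: 0+1300+13·20·5=2600; k=3: 1300+800+13·5·5=2425; k=4: 2275+600+13·15·5=3850; k=5: 2420+0+13·8·5=2940 → min 2425.
Length 6: A₁..A₆: k=1: 0+2425+5·13·5=2750; k=2: 1300+1300+5·20·5=3100; k=3: 1625+800+5·5·5=2550; k=4: 2000+600+5·15·5=2975; k=5: 2425+0+5·8·5=2625 → min 2550.
Optimal order: ((A₁ × (A₂ × A₃)) × ((A₄ × A₅) × A₆)) with cost 2550.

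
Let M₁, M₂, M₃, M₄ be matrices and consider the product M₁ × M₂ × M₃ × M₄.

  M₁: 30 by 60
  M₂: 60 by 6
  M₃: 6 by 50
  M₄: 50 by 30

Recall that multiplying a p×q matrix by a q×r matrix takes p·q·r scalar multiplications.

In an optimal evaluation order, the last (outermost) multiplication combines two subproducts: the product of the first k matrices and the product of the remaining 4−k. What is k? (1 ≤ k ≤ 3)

2

Adjacent pairs: M₁M₂ = 30·60·6 = 10800; M₂M₃ = 60·6·50 = 18000; M₃M₄ = 6·50·30 = 9000.
Length 3: M₁..M₃: k=1: 0+18000+30·60·50=108000; k=2: 10800+0+30·6·50=19800 → min 19800 | M₂..M₄: k=2: 0+9000+60·6·30=19800; k=3: 18000+0+60·50·30=108000 → min 19800.
Top-level splits: k=1: (M₁..M₁)·(M₂..M₄) → 0+19800+30·60·30 = 73800; k=2: (M₁..M₂)·(M₃..M₄) → 10800+9000+30·6·30 = 25200; k=3: (M₁..M₃)·(M₄..M₄) → 19800+0+30·50·30 = 64800.
Best split is after M₂, i.e. k = 2.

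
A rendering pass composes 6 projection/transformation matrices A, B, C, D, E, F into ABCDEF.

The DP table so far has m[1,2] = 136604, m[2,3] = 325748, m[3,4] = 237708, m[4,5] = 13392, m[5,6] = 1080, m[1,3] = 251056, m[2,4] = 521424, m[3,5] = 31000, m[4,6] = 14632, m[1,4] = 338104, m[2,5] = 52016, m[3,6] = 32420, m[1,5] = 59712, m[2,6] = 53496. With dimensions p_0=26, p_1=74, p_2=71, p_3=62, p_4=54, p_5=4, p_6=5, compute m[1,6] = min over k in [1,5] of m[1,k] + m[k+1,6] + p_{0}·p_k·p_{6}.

m[1,6] = min over k∈[1,5] of m[1,k]+m[k+1,6]+p_{0}·p_k·p_{6}.
k=1: 0 + 53496 + 26·74·5 = 63116; k=2: 136604 + 32420 + 26·71·5 = 178254; k=3: 251056 + 14632 + 26·62·5 = 273748; k=4: 338104 + 1080 + 26·54·5 = 346204; k=5: 59712 + 0 + 26·4·5 = 60232.
Minimum: 60232 at k=5.

60232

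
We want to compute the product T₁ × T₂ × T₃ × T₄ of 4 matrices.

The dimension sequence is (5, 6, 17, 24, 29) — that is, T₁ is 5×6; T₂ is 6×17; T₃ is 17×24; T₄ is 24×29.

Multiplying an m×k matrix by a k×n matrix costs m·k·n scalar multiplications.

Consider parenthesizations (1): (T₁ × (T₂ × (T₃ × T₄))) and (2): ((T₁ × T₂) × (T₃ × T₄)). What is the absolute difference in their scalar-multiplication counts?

Order (1) = (T₁ × (T₂ × (T₃ × T₄))): (T₃ × T₄): 17×24 by 24×29 → 17×29, cost 17·24·29 = 11832; (T₂ × (T₃ × T₄)): 6×17 by 17×29 → 6×29, cost 6·17·29 = 2958; cumulative 14790; (T₁ × (T₂ × (T₃ × T₄))): 5×6 by 6×29 → 5×29, cost 5·6·29 = 870; cumulative 15660. Total 15660.
Order (2) = ((T₁ × T₂) × (T₃ × T₄)): (T₁ × T₂): 5×6 by 6×17 → 5×17, cost 5·6·17 = 510; (T₃ × T₄): 17×24 by 24×29 → 17×29, cost 17·24·29 = 11832; ((T₁ × T₂) × (T₃ × T₄)): 5×17 by 17×29 → 5×29, cost 5·17·29 = 2465; cumulative 14807. Total 14807.
Difference: |15660 − 14807| = 853.

853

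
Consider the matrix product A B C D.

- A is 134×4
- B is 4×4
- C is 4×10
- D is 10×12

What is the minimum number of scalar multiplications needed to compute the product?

Adjacent pairs: AB = 134·4·4 = 2144; BC = 4·4·10 = 160; CD = 4·10·12 = 480.
Length 3: A..C: k=1: 0+160+134·4·10=5520; k=2: 2144+0+134·4·10=7504 → min 5520 | B..D: k=2: 0+480+4·4·12=672; k=3: 160+0+4·10·12=640 → min 640.
Length 4: A..D: k=1: 0+640+134·4·12=7072; k=2: 2144+480+134·4·12=9056; k=3: 5520+0+134·10·12=21600 → min 7072.
Optimal order: (A ((B C) D)) with cost 7072.

7072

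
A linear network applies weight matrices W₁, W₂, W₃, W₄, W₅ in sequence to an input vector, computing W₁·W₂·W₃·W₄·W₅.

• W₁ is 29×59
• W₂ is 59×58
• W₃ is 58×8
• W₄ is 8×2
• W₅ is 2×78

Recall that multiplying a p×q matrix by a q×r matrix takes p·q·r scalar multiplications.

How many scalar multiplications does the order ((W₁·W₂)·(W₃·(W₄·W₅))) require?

267874

(W₁·W₂): 29×59 by 59×58 → 29×58, cost 29·59·58 = 99238
(W₄·W₅): 8×2 by 2×78 → 8×78, cost 8·2·78 = 1248
(W₃·(W₄·W₅)): 58×8 by 8×78 → 58×78, cost 58·8·78 = 36192; cumulative 37440
((W₁·W₂)·(W₃·(W₄·W₅))): 29×58 by 58×78 → 29×78, cost 29·58·78 = 131196; cumulative 267874
Total: 267874 scalar multiplications.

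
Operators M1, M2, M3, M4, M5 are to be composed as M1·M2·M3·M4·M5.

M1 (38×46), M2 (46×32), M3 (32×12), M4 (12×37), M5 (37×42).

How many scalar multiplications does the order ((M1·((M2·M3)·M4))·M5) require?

(M2·M3): 46×32 by 32×12 → 46×12, cost 46·32·12 = 17664
((M2·M3)·M4): 46×12 by 12×37 → 46×37, cost 46·12·37 = 20424; cumulative 38088
(M1·((M2·M3)·M4)): 38×46 by 46×37 → 38×37, cost 38·46·37 = 64676; cumulative 102764
((M1·((M2·M3)·M4))·M5): 38×37 by 37×42 → 38×42, cost 38·37·42 = 59052; cumulative 161816
Total: 161816 scalar multiplications.

161816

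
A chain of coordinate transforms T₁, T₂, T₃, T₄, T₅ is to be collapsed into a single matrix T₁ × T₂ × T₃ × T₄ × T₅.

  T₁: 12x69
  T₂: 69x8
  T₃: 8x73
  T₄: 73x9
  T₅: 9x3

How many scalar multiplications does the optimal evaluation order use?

Adjacent pairs: T₁T₂ = 12·69·8 = 6624; T₂T₃ = 69·8·73 = 40296; T₃T₄ = 8·73·9 = 5256; T₄T₅ = 73·9·3 = 1971.
Length 3: T₁..T₃: k=1: 0+40296+12·69·73=100740; k=2: 6624+0+12·8·73=13632 → min 13632 | T₂..T₄: k=2: 0+5256+69·8·9=10224; k=3: 40296+0+69·73·9=85629 → min 10224 | T₃..T₅: k=3: 0+1971+8·73·3=3723; k=4: 5256+0+8·9·3=5472 → min 3723.
Length 4: T₁..T₄: k=1: 0+10224+12·69·9=17676; k=2: 6624+5256+12·8·9=12744; k=3: 13632+0+12·73·9=21516 → min 12744 | T₂..T₅: k=2: 0+3723+69·8·3=5379; k=3: 40296+1971+69·73·3=57378; k=4: 10224+0+69·9·3=12087 → min 5379.
Length 5: T₁..T₅: k=1: 0+5379+12·69·3=7863; k=2: 6624+3723+12·8·3=10635; k=3: 13632+1971+12·73·3=18231; k=4: 12744+0+12·9·3=13068 → min 7863.
Optimal order: (T₁ × (T₂ × (T₃ × (T₄ × T₅)))) with cost 7863.

7863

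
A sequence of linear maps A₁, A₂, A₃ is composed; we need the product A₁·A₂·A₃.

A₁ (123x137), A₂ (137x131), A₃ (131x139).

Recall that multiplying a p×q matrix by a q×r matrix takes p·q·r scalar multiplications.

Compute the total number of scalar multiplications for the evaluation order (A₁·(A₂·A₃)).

4836922

(A₂·A₃): 137×131 by 131×139 → 137×139, cost 137·131·139 = 2494633
(A₁·(A₂·A₃)): 123×137 by 137×139 → 123×139, cost 123·137·139 = 2342289; cumulative 4836922
Total: 4836922 scalar multiplications.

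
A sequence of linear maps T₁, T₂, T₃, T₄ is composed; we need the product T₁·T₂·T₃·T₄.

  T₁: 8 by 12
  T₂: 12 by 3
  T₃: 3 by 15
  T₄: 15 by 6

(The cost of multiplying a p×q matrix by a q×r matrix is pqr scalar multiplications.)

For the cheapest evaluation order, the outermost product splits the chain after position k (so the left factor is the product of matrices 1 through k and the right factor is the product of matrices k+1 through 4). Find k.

Adjacent pairs: T₁T₂ = 8·12·3 = 288; T₂T₃ = 12·3·15 = 540; T₃T₄ = 3·15·6 = 270.
Length 3: T₁..T₃: k=1: 0+540+8·12·15=1980; k=2: 288+0+8·3·15=648 → min 648 | T₂..T₄: k=2: 0+270+12·3·6=486; k=3: 540+0+12·15·6=1620 → min 486.
Top-level splits: k=1: (T₁..T₁)·(T₂..T₄) → 0+486+8·12·6 = 1062; k=2: (T₁..T₂)·(T₃..T₄) → 288+270+8·3·6 = 702; k=3: (T₁..T₃)·(T₄..T₄) → 648+0+8·15·6 = 1368.
Best split is after T₂, i.e. k = 2.

2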